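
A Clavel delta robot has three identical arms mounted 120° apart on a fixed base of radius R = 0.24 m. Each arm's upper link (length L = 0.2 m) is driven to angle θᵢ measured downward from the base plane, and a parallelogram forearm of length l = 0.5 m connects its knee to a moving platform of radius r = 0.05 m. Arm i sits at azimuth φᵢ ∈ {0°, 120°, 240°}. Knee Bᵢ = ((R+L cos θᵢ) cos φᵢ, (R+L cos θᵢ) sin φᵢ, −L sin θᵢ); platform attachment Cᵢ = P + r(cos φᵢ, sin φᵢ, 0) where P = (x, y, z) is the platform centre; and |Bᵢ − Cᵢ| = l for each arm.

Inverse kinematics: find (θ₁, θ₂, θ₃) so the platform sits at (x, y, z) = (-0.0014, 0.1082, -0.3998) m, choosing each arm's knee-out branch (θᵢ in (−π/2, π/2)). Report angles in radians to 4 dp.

rotate P by −φ1: (-0.0014, 0.1082, -0.3998)
  A cos θ + B sin θ = C:  0.1914·cos θ + -0.3998·sin θ = 0.0045
  √(A²+B²)=0.4433;  θ1 = -1.1243+1.5605 ≈ 0.4362
arm 2 (φ=120.0°): x'=0.0944, y'=-0.0529
  A=0.0956, B=-0.3998, C=(l²−L²−A²−y'²−z²)/(2L)=0.0956
  √(A²+B²)=0.4111;  θ2 = -1.3361+1.3362 ≈ 0.0001
φ3=240.0° → target in arm frame (-0.0930, -0.0553)
  e−x'=0.2830;  (l²−L²−(e−x')²−y'²−z²)/2L = -0.0825
  θ3 = atan2(B,A) + arccos(C/0.4898) = 0.7852

θ₁ = 0.4362, θ₂ = 0.0001, θ₃ = 0.7852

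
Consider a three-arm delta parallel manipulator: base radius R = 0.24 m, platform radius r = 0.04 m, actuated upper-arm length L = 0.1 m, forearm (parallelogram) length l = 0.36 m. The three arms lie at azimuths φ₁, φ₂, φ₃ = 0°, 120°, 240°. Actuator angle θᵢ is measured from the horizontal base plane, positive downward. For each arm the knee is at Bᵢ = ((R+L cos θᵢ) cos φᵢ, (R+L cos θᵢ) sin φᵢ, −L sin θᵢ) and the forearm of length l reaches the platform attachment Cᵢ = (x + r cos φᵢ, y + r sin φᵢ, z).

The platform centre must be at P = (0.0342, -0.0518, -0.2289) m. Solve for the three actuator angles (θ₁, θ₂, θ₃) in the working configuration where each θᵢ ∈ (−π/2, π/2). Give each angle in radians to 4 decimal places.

rotate P by −φ1: (0.0342, -0.0518, -0.2289)
  A=0.1658, B=-0.2289, C=(l²−L²−A²−y'²−z²)/(2L)=0.1852
  γ=atan2(-0.2289,0.1658)=-0.9439;  ψ=arccos(0.6551)=0.8565;  θ1=γ+ψ≈-0.0875
arm 2 (φ=120.0°): x'=-0.0620, y'=-0.0037
  A cos θ + B sin θ = C:  0.2620·cos θ + -0.2289·sin θ = -0.0072
  √(A²+B²)=0.3479;  θ2 = -0.7181+1.5914 ≈ 0.8732
arm 3 (φ=240.0°): x'=0.0278, y'=0.0555
  A=0.1722, B=-0.2289, C=(l²−L²−A²−y'²−z²)/(2L)=0.1723
  θ3 = atan2(B,A) + arccos(C/0.2865) = -0.0002

θ₁ = -0.0875, θ₂ = 0.8732, θ₃ = -0.0002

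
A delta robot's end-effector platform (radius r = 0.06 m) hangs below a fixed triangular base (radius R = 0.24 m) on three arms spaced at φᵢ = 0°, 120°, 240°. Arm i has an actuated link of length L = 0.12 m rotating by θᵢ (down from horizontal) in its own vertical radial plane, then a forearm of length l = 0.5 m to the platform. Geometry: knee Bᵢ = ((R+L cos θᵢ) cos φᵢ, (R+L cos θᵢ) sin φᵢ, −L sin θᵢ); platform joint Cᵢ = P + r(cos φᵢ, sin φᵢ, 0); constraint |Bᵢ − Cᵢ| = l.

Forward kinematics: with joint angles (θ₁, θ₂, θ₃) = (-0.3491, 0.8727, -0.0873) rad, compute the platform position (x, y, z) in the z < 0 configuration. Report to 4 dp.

arm 1 at φ=0.0°: ρ1 = 0.2928;  O1 = (0.2928, 0.0000, 0.0410)
arm 2 at φ=120.0°: ρ2 = 0.2571;  O2 = (-0.1286, 0.2227, -0.0919)
arm 3 at φ=240.0°: ρ3 = 0.2995;  O3 = (-0.1498, -0.2594, 0.0105)
subtract pairs → two planes through P
linear system: -0.8427x+0.4454y = -0.0128−-0.2659z; -0.8851x+-0.5188y = 0.0024−-0.0612z
det = 0.8314;  x = 0.0067+-0.1987z,  y = -0.0161+0.2211z
sphere 1 gives Az²+Bz+C=0 with A=1.0884, B=0.0245, C=-0.1662;  B²−4AC=0.7243;  roots -0.4022, 0.3797;  negative root z = -0.4022
x = 0.0866, y = -0.1051

(0.0866, -0.1051, -0.4022)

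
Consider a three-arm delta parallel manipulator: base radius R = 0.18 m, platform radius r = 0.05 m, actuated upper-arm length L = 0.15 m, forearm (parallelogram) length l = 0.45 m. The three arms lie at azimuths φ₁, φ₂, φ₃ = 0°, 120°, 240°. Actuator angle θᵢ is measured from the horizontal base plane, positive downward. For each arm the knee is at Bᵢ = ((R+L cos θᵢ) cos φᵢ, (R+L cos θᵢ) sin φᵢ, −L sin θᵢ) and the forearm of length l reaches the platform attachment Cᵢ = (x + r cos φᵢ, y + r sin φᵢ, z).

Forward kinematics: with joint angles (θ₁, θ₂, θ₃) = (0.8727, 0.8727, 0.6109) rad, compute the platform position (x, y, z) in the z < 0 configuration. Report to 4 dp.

(-0.0239, -0.0414, -0.4866)

S1 = (0.2264·cos0.0°, 0.2264·sin0.0°, -0.1149) = (0.2264, 0.0000, -0.1149)
arm 2 at φ=120.0°: ρ2 = 0.2264;  S2 = (-0.1132, 0.1961, -0.1149)
S3 = (0.2529·cos240.0°, 0.2529·sin240.0°, -0.0860) = (-0.1264, -0.2190, -0.0860)
|S₂|²−|S₁|² = 0.0000;  |S₃|²−|S₁|² = 0.0069
plane₁₂: -0.6792x+0.3922y+0.0000z = 0.0000
Cramer: x(z) = -0.0047+0.0394z;  y(z) = -0.0081+0.0683z
sphere 1 gives Az²+Bz+C=0 with A=1.0062, B=0.2105, C=-0.1358;  B²−4AC=0.5909;  roots -0.4866, 0.2774;  negative root z = -0.4866
x = -0.0239, y = -0.0414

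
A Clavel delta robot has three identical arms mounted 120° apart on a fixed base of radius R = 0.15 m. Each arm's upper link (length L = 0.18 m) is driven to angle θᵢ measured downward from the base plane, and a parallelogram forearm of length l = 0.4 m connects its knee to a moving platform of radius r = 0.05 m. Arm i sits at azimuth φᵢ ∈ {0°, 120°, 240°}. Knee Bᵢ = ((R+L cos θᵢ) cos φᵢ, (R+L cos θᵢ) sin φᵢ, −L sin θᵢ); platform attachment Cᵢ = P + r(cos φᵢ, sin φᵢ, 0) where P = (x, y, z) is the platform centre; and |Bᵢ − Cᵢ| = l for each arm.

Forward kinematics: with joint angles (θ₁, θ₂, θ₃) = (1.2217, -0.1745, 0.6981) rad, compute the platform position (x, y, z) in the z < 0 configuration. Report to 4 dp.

(-0.1779, 0.1152, -0.3467)

arm 1 at φ=0.0°: ρ1 = 0.1616;  S1 = (0.1616, 0.0000, -0.1691)
S2 = (0.2773·cos120.0°, 0.2773·sin120.0°, 0.0313) = (-0.1386, 0.2401, 0.0313)
S3 = (0.2379·cos240.0°, 0.2379·sin240.0°, -0.1157) = (-0.1189, -0.2060, -0.1157)
eliminate P² terms by subtracting sphere 1 from 2 and 3
plane₁₂: -0.6004x+0.4802y+0.4008z = 0.0231
Cramer: x(z) = -0.0326+0.4189z;  y(z) = 0.0074-0.3109z
sphere 1 gives Az²+Bz+C=0 with A=1.2721, B=0.1710, C=-0.0936;  B²−4AC=0.5056;  roots -0.3467, 0.2123;  negative root z = -0.3467
x = -0.1779, y = 0.1152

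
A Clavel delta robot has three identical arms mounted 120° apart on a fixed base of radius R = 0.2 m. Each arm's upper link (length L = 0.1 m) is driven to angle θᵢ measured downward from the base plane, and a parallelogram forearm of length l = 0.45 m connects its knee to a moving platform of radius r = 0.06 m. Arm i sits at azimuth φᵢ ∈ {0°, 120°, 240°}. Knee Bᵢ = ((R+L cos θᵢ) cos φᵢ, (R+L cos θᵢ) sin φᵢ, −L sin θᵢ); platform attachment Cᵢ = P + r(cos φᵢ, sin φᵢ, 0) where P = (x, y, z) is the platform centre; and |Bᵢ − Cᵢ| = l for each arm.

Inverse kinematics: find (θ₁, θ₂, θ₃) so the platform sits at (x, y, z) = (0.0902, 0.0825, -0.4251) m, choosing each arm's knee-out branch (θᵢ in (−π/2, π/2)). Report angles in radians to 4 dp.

θ₁ = 0.0874, θ₂ = 0.4369, θ₃ = 1.1347

arm 1 (φ=0.0°): x'=0.0902, y'=0.0825
  A=0.0498, B=-0.4251, C=(l²−L²−A²−y'²−z²)/(2L)=0.0125
  √(A²+B²)=0.4280;  θ1 = -1.4542+1.5415 ≈ 0.0874
φ2=120.0° → target in arm frame (0.0263, -0.1194)
  A cos θ + B sin θ = C:  0.1137·cos θ + -0.4251·sin θ = -0.0769
  √(A²+B²)=0.4400;  θ2 = -1.3096+1.7464 ≈ 0.4369
φ3=240.0° → target in arm frame (-0.1165, 0.0369)
  A=0.2565, B=-0.4251, C=(l²−L²−A²−y'²−z²)/(2L)=-0.2769
  θ3 = atan2(B,A) + arccos(C/0.4965) = 1.1347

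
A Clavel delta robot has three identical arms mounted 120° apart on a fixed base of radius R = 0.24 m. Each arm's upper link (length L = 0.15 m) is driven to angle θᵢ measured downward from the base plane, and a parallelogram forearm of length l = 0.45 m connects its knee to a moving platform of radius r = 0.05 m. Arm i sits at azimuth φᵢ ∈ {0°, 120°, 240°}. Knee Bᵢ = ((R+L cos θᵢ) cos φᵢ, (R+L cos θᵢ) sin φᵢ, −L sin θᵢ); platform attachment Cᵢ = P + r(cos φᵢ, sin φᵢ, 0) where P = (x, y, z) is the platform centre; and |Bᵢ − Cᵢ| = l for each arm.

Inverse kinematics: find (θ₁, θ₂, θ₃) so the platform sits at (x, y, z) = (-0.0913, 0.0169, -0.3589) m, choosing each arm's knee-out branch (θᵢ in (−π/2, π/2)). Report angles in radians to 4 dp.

arm 1 (φ=0.0°): x'=-0.0913, y'=0.0169
  e−x'=0.2813;  (l²−L²−(e−x')²−y'²−z²)/2L = -0.0941
  √(A²+B²)=0.4560;  θ1 = -0.9060+1.7786 ≈ 0.8726
φ2=120.0° → target in arm frame (0.0603, 0.0706)
  A cos θ + B sin θ = C:  0.1297·cos θ + -0.3589·sin θ = 0.0979
  γ=atan2(-0.3589,0.1297)=-1.2240;  ψ=arccos(0.2566)=1.3113;  θ2=γ+ψ≈0.0873
φ3=240.0° → target in arm frame (0.0310, -0.0875)
  e−x'=0.1590;  (l²−L²−(e−x')²−y'²−z²)/2L = 0.0608
  γ=atan2(-0.3589,0.1590)=-1.1538;  ψ=arccos(0.1550)=1.4152;  θ3=γ+ψ≈0.2614

θ₁ = 0.8726, θ₂ = 0.0873, θ₃ = 0.2614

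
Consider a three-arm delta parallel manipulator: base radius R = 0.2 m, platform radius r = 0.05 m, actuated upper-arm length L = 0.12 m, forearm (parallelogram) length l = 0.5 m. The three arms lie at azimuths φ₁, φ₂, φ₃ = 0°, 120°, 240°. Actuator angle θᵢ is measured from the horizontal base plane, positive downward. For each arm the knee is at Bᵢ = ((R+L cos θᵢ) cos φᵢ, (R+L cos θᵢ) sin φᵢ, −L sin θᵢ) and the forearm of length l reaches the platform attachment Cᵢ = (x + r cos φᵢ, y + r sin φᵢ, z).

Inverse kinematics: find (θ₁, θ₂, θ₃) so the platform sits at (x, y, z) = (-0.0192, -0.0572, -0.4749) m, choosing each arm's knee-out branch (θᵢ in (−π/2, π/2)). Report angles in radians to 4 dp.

θ₁ = 0.5237, θ₂ = 0.6110, θ₃ = 0.1747

rotate P by −φ1: (-0.0192, -0.0572, -0.4749)
  e−x'=0.1692;  (l²−L²−(e−x')²−y'²−z²)/2L = -0.0910
  γ=atan2(-0.4749,0.1692)=-1.2285;  ψ=arccos(-0.1804)=1.7522;  θ1=γ+ψ≈0.5237
arm 2 (φ=120.0°): x'=-0.0399, y'=0.0452
  A cos θ + B sin θ = C:  0.1899·cos θ + -0.4749·sin θ = -0.1169
  γ=atan2(-0.4749,0.1899)=-1.1903;  ψ=arccos(-0.2285)=1.8014;  θ2=γ+ψ≈0.6110
arm 3 (φ=240.0°): x'=0.0591, y'=0.0120
  A=0.0909, B=-0.4749, C=(l²−L²−A²−y'²−z²)/(2L)=0.0070
  θ3 = atan2(B,A) + arccos(C/0.4835) = 0.1747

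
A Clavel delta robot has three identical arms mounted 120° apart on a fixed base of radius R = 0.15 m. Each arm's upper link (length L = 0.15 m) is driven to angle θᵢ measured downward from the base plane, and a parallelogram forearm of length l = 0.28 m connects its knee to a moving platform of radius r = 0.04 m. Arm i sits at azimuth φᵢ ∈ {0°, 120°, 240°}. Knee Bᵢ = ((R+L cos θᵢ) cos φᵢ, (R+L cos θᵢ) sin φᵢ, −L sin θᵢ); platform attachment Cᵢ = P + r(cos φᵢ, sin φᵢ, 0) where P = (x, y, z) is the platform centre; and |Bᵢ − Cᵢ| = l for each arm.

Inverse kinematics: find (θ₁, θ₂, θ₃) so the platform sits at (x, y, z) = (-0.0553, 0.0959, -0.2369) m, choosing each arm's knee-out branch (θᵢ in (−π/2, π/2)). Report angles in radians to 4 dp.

θ₁ = 1.0471, θ₂ = 0.0002, θ₃ = 1.0475

rotate P by −φ1: (-0.0553, 0.0959, -0.2369)
  e−x'=0.1653;  (l²−L²−(e−x')²−y'²−z²)/2L = -0.1225
  θ1 = atan2(B,A) + arccos(C/0.2889) = 1.0471
φ2=120.0° → target in arm frame (0.1107, -0.0001)
  A=-0.0007, B=-0.2369, C=(l²−L²−A²−y'²−z²)/(2L)=-0.0007
  √(A²+B²)=0.2369;  θ2 = -1.5738+1.5739 ≈ 0.0002
φ3=240.0° → target in arm frame (-0.0554, -0.0958)
  A cos θ + B sin θ = C:  0.1654·cos θ + -0.2369·sin θ = -0.1225
  γ=atan2(-0.2369,0.1654)=-0.9613;  ψ=arccos(-0.4242)=2.0088;  θ3=γ+ψ≈1.0475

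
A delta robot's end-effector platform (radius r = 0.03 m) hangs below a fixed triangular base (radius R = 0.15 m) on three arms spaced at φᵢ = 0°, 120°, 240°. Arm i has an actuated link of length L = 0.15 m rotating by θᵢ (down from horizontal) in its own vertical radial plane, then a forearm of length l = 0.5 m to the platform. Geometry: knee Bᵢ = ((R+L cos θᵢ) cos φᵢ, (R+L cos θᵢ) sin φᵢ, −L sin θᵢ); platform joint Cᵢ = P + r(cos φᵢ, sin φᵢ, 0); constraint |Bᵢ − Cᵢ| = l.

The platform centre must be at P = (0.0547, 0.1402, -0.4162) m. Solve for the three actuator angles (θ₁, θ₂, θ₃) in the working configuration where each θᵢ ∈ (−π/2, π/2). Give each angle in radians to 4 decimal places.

rotate P by −φ1: (0.0547, 0.1402, -0.4162)
  A cos θ + B sin θ = C:  0.0653·cos θ + -0.4162·sin θ = 0.1012
  √(A²+B²)=0.4213;  θ1 = -1.4152+1.3282 ≈ -0.0869
φ2=120.0° → target in arm frame (0.0941, -0.1175)
  A cos θ + B sin θ = C:  0.0259·cos θ + -0.4162·sin θ = 0.1327
  γ=atan2(-0.4162,0.0259)=-1.5086;  ψ=arccos(0.3182)=1.2470;  θ2=γ+ψ≈-0.2616
φ3=240.0° → target in arm frame (-0.1488, -0.0227)
  e−x'=0.2688;  (l²−L²−(e−x')²−y'²−z²)/2L = -0.0616
  γ=atan2(-0.4162,0.2688)=-0.9974;  ψ=arccos(-0.1243)=1.6954;  θ3=γ+ψ≈0.6980

θ₁ = -0.0869, θ₂ = -0.2616, θ₃ = 0.6980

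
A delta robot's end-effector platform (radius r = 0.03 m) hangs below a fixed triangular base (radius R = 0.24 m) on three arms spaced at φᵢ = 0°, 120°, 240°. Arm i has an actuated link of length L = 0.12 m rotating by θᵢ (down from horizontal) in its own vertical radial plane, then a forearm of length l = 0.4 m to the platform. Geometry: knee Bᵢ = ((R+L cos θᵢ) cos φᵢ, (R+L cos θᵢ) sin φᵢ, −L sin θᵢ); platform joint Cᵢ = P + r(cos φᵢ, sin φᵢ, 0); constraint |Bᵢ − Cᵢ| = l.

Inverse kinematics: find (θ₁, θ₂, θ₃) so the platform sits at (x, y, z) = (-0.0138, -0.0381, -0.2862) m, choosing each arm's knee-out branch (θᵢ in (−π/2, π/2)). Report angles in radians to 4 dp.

rotate P by −φ1: (-0.0138, -0.0381, -0.2862)
  e−x'=0.2238;  (l²−L²−(e−x')²−y'²−z²)/2L = 0.0506
  θ1 = atan2(B,A) + arccos(C/0.3633) = 0.5238
rotate P by −φ2: (-0.0261, 0.0310, -0.2862)
  e−x'=0.2361;  (l²−L²−(e−x')²−y'²−z²)/2L = 0.0291
  θ2 = atan2(B,A) + arccos(C/0.3710) = 0.6112
φ3=240.0° → target in arm frame (0.0399, 0.0071)
  e−x'=0.1701;  (l²−L²−(e−x')²−y'²−z²)/2L = 0.1446
  √(A²+B²)=0.3329;  θ3 = -1.0345+1.1215 ≈ 0.0870

θ₁ = 0.5238, θ₂ = 0.6112, θ₃ = 0.0870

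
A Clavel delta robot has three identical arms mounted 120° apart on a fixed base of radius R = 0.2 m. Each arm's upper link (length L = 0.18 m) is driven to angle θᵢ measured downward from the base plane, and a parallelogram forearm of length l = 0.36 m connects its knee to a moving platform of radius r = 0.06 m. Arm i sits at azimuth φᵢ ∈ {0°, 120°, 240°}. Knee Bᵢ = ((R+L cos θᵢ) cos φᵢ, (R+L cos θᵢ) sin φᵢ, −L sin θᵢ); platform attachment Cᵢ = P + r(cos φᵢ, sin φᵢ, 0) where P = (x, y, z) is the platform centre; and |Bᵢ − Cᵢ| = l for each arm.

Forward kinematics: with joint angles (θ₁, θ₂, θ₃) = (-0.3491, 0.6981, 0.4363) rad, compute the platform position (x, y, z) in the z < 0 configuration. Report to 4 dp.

arm 1 at φ=0.0°: ρ1 = 0.3091;  O1 = (0.3091, 0.0000, 0.0616)
O2 = (0.2779·cos120.0°, 0.2779·sin120.0°, -0.1157) = (-0.1389, 0.2407, -0.1157)
φ3=240.0°: virtual centre (-0.1516, -0.2625, -0.0761), radius l
subtract pairs → two planes through P
[-0.8962 0.4813 -0.3545]·P = -0.0088;  [-0.9214 -0.5251 -0.2753]·P = -0.0017
Cramer: x(z) = 0.0059-0.3486z;  y(z) = -0.0072+0.0875z
sphere 1 gives Az²+Bz+C=0 with A=1.1292, B=0.0870, C=-0.0338;  B²−4AC=0.1603;  roots -0.2158, 0.1387;  negative root z = -0.2158
x = 0.0811, y = -0.0261

(0.0811, -0.0261, -0.2158)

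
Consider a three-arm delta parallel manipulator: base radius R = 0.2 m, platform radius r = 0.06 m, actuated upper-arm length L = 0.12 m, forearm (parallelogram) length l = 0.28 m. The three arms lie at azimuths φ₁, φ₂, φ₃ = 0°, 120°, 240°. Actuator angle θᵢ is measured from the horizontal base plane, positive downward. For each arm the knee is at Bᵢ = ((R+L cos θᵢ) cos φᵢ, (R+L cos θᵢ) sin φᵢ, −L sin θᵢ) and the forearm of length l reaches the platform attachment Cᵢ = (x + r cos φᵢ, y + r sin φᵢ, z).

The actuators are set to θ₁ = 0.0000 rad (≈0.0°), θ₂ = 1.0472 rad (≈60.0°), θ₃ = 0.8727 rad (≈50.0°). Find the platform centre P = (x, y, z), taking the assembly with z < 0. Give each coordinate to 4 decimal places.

(0.0769, -0.0155, -0.2112)

arm 1 at φ=0.0°: e+L cos θ1 = 0.2600;  S1 = (0.2600, 0.0000, 0.0000)
S2 = (0.2000·cos120.0°, 0.2000·sin120.0°, -0.1039) = (-0.1000, 0.1732, -0.1039)
arm 3 at φ=240.0°: e+L cos θ3 = 0.2171;  S3 = (-0.1086, -0.1880, -0.0919)
|S₂|²−|S₁|² = -0.0168;  |S₃|²−|S₁|² = -0.0120
[-0.7200 0.3464 -0.2078]·P = -0.0168;  [-0.7371 -0.3761 -0.1839]·P = -0.0120
det = 0.5261;  x = 0.0199+-0.2696z,  y = -0.0071+0.0396z
into |P−S₁|² = l²: 1.0743z² + 0.1289z + -0.0207 = 0;  Δ = 0.1056;  z = -0.2112 or 0.0912 → z<0 root = -0.2112
x = 0.0769, y = -0.0155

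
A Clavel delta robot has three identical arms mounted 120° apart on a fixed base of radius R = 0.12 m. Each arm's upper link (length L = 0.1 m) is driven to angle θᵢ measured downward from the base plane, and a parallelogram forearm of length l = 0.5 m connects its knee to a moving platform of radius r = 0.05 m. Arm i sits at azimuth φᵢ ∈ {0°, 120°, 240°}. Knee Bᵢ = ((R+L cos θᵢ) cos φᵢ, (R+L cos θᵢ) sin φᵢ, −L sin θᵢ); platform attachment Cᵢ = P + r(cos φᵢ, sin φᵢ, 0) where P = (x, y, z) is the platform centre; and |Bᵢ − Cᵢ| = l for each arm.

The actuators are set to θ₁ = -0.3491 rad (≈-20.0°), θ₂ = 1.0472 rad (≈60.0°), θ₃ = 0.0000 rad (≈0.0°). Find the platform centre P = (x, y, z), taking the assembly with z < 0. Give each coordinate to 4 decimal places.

(0.1638, -0.1794, -0.4325)

arm 1 at φ=0.0°: ρ1 = 0.1640;  S1 = (0.1640, 0.0000, 0.0342)
arm 2 at φ=120.0°: ρ2 = 0.1200;  S2 = (-0.0600, 0.1039, -0.0866)
φ3=240.0°: virtual centre (-0.0850, -0.1472, 0.0000), radius l
subtract pairs → two planes through P
[-0.4479 0.2078 -0.2416]·P = -0.0062;  [-0.4979 -0.2944 -0.0684]·P = 0.0008
Cramer: x(z) = 0.0070-0.3626z;  y(z) = -0.0146+0.3809z
quadratic in z: (1.2766)z²+(0.0343)z+(-0.2240)=0, √Δ=1.0700 → z ∈ {-0.4325, 0.4056}; z = -0.4325 (taking z<0)
x = 0.1638, y = -0.1794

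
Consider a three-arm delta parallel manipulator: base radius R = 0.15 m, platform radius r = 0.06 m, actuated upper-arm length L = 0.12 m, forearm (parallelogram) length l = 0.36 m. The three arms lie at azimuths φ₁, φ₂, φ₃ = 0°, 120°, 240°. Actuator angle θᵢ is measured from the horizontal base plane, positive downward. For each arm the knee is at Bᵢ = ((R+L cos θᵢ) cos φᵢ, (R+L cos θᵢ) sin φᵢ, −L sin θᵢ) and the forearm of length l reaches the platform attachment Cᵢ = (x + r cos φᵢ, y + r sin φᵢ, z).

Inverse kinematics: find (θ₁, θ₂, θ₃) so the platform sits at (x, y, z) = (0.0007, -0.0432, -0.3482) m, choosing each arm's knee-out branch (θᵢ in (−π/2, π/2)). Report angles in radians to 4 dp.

θ₁ = 0.4362, θ₂ = 0.6108, θ₃ = 0.2616

rotate P by −φ1: (0.0007, -0.0432, -0.3482)
  e−x'=0.0893;  (l²−L²−(e−x')²−y'²−z²)/2L = -0.0662
  γ=atan2(-0.3482,0.0893)=-1.3197;  ψ=arccos(-0.1841)=1.7560;  θ1=γ+ψ≈0.4362
rotate P by −φ2: (-0.0378, 0.0210, -0.3482)
  e−x'=0.1278;  (l²−L²−(e−x')²−y'²−z²)/2L = -0.0950
  γ=atan2(-0.3482,0.1278)=-1.2191;  ψ=arccos(-0.2562)=1.8299;  θ2=γ+ψ≈0.6108
φ3=240.0° → target in arm frame (0.0371, 0.0222)
  A cos θ + B sin θ = C:  0.0529·cos θ + -0.3482·sin θ = -0.0389
  √(A²+B²)=0.3522;  θ3 = -1.4199+1.6815 ≈ 0.2616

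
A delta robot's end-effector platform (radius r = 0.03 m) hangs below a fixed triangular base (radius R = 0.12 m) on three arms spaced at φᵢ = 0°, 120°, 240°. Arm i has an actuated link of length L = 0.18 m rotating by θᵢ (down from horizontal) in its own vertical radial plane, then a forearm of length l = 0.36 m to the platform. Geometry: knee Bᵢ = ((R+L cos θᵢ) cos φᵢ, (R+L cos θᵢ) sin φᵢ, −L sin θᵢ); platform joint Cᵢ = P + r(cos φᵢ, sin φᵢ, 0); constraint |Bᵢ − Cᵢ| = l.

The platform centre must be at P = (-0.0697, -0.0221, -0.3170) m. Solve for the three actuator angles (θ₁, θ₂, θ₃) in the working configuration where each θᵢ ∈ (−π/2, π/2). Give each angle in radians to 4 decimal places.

θ₁ = 0.6979, θ₂ = 0.3491, θ₃ = 0.1743

rotate P by −φ1: (-0.0697, -0.0221, -0.3170)
  e−x'=0.1597;  (l²−L²−(e−x')²−y'²−z²)/2L = -0.0813
  γ=atan2(-0.3170,0.1597)=-1.1041;  ψ=arccos(-0.2291)=1.8020;  θ1=γ+ψ≈0.6979
rotate P by −φ2: (0.0157, 0.0714, -0.3170)
  A cos θ + B sin θ = C:  0.0743·cos θ + -0.3170·sin θ = -0.0386
  θ2 = atan2(B,A) + arccos(C/0.3256) = 0.3491
arm 3 (φ=240.0°): x'=0.0540, y'=-0.0493
  A cos θ + B sin θ = C:  0.0360·cos θ + -0.3170·sin θ = -0.0195
  θ3 = atan2(B,A) + arccos(C/0.3190) = 0.1743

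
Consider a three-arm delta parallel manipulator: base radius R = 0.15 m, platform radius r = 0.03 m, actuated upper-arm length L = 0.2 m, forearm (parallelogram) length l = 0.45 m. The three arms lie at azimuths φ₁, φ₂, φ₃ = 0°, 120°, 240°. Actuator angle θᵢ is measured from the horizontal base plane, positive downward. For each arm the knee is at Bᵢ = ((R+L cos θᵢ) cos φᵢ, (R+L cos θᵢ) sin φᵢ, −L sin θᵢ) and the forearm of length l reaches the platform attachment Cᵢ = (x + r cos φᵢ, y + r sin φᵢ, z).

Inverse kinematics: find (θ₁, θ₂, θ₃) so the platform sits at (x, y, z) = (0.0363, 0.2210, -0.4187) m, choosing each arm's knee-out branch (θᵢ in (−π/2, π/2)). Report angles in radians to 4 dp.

θ₁ = 0.6110, θ₂ = 0.0871, θ₃ = 1.3090

arm 1 (φ=0.0°): x'=0.0363, y'=0.2210
  A cos θ + B sin θ = C:  0.0837·cos θ + -0.4187·sin θ = -0.1716
  √(A²+B²)=0.4270;  θ1 = -1.3735+1.9845 ≈ 0.6110
φ2=120.0° → target in arm frame (0.1732, -0.1419)
  e−x'=-0.0532;  (l²−L²−(e−x')²−y'²−z²)/2L = -0.0895
  γ=atan2(-0.4187,-0.0532)=-1.6973;  ψ=arccos(-0.2120)=1.7844;  θ2=γ+ψ≈0.0871
φ3=240.0° → target in arm frame (-0.2095, -0.0791)
  A cos θ + B sin θ = C:  0.3295·cos θ + -0.4187·sin θ = -0.3191
  γ=atan2(-0.4187,0.3295)=-0.9040;  ψ=arccos(-0.5990)=2.2130;  θ3=γ+ψ≈1.3090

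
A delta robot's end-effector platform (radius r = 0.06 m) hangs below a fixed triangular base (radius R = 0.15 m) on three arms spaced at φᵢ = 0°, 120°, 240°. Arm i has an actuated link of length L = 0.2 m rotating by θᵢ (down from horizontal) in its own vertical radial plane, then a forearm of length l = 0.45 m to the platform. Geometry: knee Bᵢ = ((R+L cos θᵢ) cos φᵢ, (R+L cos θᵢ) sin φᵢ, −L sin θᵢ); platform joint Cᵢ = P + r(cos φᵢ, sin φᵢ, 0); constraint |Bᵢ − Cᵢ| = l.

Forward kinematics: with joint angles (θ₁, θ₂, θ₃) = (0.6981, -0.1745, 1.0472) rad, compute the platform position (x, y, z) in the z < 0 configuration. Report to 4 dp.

(-0.0393, 0.2189, -0.4020)

φ1=0.0°: virtual centre (0.2432, 0.0000, -0.1286), radius l
S2 = (0.2870·cos120.0°, 0.2870·sin120.0°, 0.0347) = (-0.1435, 0.2485, 0.0347)
arm 3 at φ=240.0°: (R−r)+L cos θ3 = 0.1900;  S3 = (-0.0950, -0.1645, -0.1732)
|S₂|²−|S₁|² = 0.0079;  |S₃|²−|S₁|² = -0.0096
[-0.7734 0.4970 0.3266]·P = 0.0079;  [-0.6764 -0.3291 -0.0893]·P = -0.0096
det = 0.5907;  x = 0.0037+0.1068z,  y = 0.0216+-0.4909z
sphere 1 gives Az²+Bz+C=0 with A=1.2523, B=0.1848, C=-0.1281;  B²−4AC=0.6760;  roots -0.4020, 0.2545;  negative root z = -0.4020
x = -0.0393, y = 0.2189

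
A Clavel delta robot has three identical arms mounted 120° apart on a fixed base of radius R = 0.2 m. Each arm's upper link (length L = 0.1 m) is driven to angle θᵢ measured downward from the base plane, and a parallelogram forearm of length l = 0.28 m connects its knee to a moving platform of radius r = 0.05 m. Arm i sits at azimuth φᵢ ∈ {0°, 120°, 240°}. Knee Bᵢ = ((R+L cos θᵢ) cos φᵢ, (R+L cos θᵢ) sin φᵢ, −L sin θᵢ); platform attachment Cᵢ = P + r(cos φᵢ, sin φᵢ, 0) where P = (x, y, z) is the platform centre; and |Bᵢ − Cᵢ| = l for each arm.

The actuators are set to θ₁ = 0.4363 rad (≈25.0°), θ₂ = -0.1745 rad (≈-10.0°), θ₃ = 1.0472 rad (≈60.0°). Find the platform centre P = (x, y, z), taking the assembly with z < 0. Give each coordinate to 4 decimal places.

arm 1 at φ=0.0°: ρ1 = 0.2406;  centre 1 = (0.2406, 0.0000, -0.0423)
centre 2 = (0.2485·cos120.0°, 0.2485·sin120.0°, 0.0174) = (-0.1242, 0.2152, 0.0174)
φ3=240.0°: virtual centre (-0.1000, -0.1732, -0.0866), radius l
eliminate P² terms by subtracting sphere 1 from 2 and 3
[-0.7297 0.4304 0.1192]·P = 0.0024;  [-0.6813 -0.3464 -0.0887]·P = -0.0122
Cramer: x(z) = 0.0081+0.0057z;  y(z) = 0.0192-0.2673z
into |P−centre ₁|² = l²: 1.0715z² + 0.0716z + -0.0222 = 0;  Δ = 0.1002;  z = -0.1811 or 0.1143 → z<0 root = -0.1811
x = 0.0071, y = 0.0676

(0.0071, 0.0676, -0.1811)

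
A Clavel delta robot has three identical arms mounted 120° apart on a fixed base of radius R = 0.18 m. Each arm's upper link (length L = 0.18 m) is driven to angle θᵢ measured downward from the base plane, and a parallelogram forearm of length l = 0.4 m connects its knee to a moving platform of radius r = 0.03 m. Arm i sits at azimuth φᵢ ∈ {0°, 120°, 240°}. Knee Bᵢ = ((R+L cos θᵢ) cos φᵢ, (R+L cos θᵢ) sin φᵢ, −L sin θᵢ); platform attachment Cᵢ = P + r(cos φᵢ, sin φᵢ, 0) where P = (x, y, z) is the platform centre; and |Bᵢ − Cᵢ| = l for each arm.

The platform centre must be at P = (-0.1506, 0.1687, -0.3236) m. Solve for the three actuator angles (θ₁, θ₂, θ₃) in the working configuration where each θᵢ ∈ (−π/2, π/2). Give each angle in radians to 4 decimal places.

arm 1 (φ=0.0°): x'=-0.1506, y'=0.1687
  e−x'=0.3006;  (l²−L²−(e−x')²−y'²−z²)/2L = -0.2665
  √(A²+B²)=0.4417;  θ1 = -0.8222+2.2185 ≈ 1.3963
rotate P by −φ2: (0.2214, 0.0461, -0.3236)
  e−x'=-0.0714;  (l²−L²−(e−x')²−y'²−z²)/2L = 0.0435
  γ=atan2(-0.3236,-0.0714)=-1.7880;  ψ=arccos(0.1313)=1.4391;  θ2=γ+ψ≈-0.3488
rotate P by −φ3: (-0.0708, -0.2148, -0.3236)
  e−x'=0.2208;  (l²−L²−(e−x')²−y'²−z²)/2L = -0.2000
  √(A²+B²)=0.3918;  θ3 = -0.9720+2.1066 ≈ 1.1345

θ₁ = 1.3963, θ₂ = -0.3488, θ₃ = 1.1345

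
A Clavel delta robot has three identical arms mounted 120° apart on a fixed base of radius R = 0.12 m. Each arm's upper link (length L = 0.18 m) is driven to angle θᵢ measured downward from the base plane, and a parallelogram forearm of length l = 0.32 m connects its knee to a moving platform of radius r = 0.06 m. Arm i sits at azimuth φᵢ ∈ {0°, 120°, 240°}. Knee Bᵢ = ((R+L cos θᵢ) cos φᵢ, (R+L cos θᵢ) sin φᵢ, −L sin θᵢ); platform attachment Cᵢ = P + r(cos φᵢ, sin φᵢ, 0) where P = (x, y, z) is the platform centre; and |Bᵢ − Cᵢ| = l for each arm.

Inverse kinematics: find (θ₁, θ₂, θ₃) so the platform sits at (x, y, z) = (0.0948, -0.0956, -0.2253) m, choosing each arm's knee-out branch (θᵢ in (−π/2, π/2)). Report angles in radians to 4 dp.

θ₁ = -0.2618, θ₂ = 0.8726, θ₃ = 0.0872

φ1=0.0° → target in arm frame (0.0948, -0.0956)
  A cos θ + B sin θ = C:  -0.0348·cos θ + -0.2253·sin θ = 0.0247
  γ=atan2(-0.2253,-0.0348)=-1.7240;  ψ=arccos(0.1083)=1.4623;  θ1=γ+ψ≈-0.2618
rotate P by −φ2: (-0.1302, -0.0343, -0.2253)
  e−x'=0.1902;  (l²−L²−(e−x')²−y'²−z²)/2L = -0.0503
  γ=atan2(-0.2253,0.1902)=-0.8697;  ψ=arccos(-0.1706)=1.7422;  θ2=γ+ψ≈0.8726
arm 3 (φ=240.0°): x'=0.0354, y'=0.1299
  A cos θ + B sin θ = C:  0.0246·cos θ + -0.2253·sin θ = 0.0049
  θ3 = atan2(B,A) + arccos(C/0.2266) = 0.0872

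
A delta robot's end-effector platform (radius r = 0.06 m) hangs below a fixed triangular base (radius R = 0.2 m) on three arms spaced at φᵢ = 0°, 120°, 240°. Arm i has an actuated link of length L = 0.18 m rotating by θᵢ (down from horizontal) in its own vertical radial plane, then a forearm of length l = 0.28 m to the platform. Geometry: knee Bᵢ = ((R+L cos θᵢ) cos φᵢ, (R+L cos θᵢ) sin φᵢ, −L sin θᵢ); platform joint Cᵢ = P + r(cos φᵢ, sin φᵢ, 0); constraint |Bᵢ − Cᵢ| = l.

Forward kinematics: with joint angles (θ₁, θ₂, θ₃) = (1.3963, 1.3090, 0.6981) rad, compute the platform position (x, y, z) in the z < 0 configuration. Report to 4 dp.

φ1=0.0°: virtual centre (0.1713, 0.0000, -0.1773), radius l
O2 = (0.1866·cos120.0°, 0.1866·sin120.0°, -0.1739) = (-0.0933, 0.1616, -0.1739)
O3 = (0.2779·cos240.0°, 0.2779·sin240.0°, -0.1157) = (-0.1389, -0.2407, -0.1157)
subtract pairs → two planes through P
linear system: -0.5291x+0.3232y = 0.0043−0.0068z; -0.6204x+-0.4813y = 0.0299−0.1231z
Cramer: x(z) = -0.0257+0.0946z;  y(z) = -0.0289+0.1339z
quadratic in z: (1.0269)z²+(0.3095)z+(-0.0073)=0, √Δ=0.3549 → z ∈ {-0.3235, 0.0221}; z = -0.3235 (taking z<0)
x = -0.0564, y = -0.0722

(-0.0564, -0.0722, -0.3235)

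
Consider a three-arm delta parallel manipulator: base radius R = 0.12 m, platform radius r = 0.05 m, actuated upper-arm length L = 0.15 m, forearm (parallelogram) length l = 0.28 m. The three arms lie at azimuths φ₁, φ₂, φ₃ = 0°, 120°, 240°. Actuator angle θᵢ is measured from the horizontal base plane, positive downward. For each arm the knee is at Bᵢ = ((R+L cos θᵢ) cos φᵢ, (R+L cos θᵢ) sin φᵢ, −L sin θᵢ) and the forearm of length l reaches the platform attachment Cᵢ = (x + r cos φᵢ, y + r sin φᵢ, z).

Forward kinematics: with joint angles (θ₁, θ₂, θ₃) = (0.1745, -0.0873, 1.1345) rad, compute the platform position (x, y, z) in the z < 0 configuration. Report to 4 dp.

(0.0493, 0.1286, -0.2091)

centre 1 = (0.2177·cos0.0°, 0.2177·sin0.0°, -0.0260) = (0.2177, 0.0000, -0.0260)
centre 2 = (0.2194·cos120.0°, 0.2194·sin120.0°, 0.0131) = (-0.1097, 0.1900, 0.0131)
centre 3 = (0.1334·cos240.0°, 0.1334·sin240.0°, -0.1359) = (-0.0667, -0.1155, -0.1359)
subtract pairs → two planes through P
linear system: -0.6549x+0.3801y = 0.0002−0.0782z; -0.5688x+-0.2310y = -0.0118−-0.2198z
Cramer: x(z) = 0.0121-0.1781z;  y(z) = 0.0214-0.5128z
quadratic in z: (1.2947)z²+(0.1034)z+(-0.0350)=0, √Δ=0.4379 → z ∈ {-0.2091, 0.1292}; z = -0.2091 (taking z<0)
x = 0.0493, y = 0.1286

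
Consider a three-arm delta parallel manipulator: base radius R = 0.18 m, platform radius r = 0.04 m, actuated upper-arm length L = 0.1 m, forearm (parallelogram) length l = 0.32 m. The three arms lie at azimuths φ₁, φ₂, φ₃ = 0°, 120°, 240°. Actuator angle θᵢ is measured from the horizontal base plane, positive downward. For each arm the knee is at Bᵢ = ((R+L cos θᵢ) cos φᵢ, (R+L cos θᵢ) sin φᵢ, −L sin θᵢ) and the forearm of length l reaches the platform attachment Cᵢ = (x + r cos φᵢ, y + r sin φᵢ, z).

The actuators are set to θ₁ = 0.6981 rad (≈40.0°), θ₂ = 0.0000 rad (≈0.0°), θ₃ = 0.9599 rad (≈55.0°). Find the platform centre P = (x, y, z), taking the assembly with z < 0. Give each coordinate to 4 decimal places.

φ1=0.0°: virtual centre (0.2166, 0.0000, -0.0643), radius l
arm 2 at φ=120.0°: (R−r)+L cos θ2 = 0.2400;  centre 2 = (-0.1200, 0.2078, 0.0000)
φ3=240.0°: virtual centre (-0.0987, -0.1709, -0.0819), radius l
|centre ₂|²−|centre ₁|² = 0.0066;  |centre ₃|²−|centre ₁|² = -0.0054
linear system: -0.6732x+0.4157y = 0.0066−0.1286z; -0.6306x+-0.3418y = -0.0054−-0.0353z
det = 0.4923;  x = 0.0000+0.0595z,  y = 0.0158+-0.2129z
quadratic in z: (1.0489)z²+(0.0961)z+(-0.0511)=0, √Δ=0.4729 → z ∈ {-0.2712, 0.1796}; z = -0.2712 (taking z<0)
x = -0.0161, y = 0.0735

(-0.0161, 0.0735, -0.2712)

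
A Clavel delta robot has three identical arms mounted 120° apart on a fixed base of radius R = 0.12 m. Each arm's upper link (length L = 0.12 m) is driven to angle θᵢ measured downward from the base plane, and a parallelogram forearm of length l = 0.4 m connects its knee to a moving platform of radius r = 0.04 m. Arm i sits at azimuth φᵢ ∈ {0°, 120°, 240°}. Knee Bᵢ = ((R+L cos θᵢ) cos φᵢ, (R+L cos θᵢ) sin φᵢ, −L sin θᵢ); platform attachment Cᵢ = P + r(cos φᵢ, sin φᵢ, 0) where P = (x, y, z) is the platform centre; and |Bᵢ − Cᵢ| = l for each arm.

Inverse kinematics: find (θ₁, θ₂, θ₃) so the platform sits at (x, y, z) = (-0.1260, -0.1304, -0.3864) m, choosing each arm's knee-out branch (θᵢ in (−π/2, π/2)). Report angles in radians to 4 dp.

θ₁ = 1.1344, θ₂ = 0.8724, θ₃ = -0.0874

φ1=0.0° → target in arm frame (-0.1260, -0.1304)
  A cos θ + B sin θ = C:  0.2060·cos θ + -0.3864·sin θ = -0.2631
  γ=atan2(-0.3864,0.2060)=-1.0810;  ψ=arccos(-0.6009)=2.2154;  θ1=γ+ψ≈1.1344
φ2=120.0° → target in arm frame (-0.0499, 0.1743)
  A cos θ + B sin θ = C:  0.1299·cos θ + -0.3864·sin θ = -0.2124
  θ2 = atan2(B,A) + arccos(C/0.4077) = 0.8724
arm 3 (φ=240.0°): x'=0.1759, y'=-0.0439
  A=-0.0959, B=-0.3864, C=(l²−L²−A²−y'²−z²)/(2L)=-0.0618
  √(A²+B²)=0.3981;  θ3 = -1.8141+1.7267 ≈ -0.0874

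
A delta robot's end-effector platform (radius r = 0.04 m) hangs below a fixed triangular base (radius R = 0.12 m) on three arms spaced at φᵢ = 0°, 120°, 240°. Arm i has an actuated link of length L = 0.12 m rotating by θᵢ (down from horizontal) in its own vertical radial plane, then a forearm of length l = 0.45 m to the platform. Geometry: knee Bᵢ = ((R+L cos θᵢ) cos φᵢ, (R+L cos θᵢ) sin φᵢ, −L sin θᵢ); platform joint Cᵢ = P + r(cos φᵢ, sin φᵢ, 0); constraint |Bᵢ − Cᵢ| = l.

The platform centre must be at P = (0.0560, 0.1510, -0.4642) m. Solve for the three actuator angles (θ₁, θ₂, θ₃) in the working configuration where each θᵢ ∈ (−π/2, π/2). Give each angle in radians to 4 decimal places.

φ1=0.0° → target in arm frame (0.0560, 0.1510)
  A cos θ + B sin θ = C:  0.0240·cos θ + -0.4642·sin θ = -0.2115
  γ=atan2(-0.4642,0.0240)=-1.5191;  ψ=arccos(-0.4550)=2.0432;  θ1=γ+ψ≈0.5240
arm 2 (φ=120.0°): x'=0.1028, y'=-0.1240
  A cos θ + B sin θ = C:  -0.0228·cos θ + -0.4642·sin θ = -0.1803
  γ=atan2(-0.4642,-0.0228)=-1.6198;  ψ=arccos(-0.3880)=1.9692;  θ2=γ+ψ≈0.3494
rotate P by −φ3: (-0.1588, -0.0270, -0.4642)
  e−x'=0.2388;  (l²−L²−(e−x')²−y'²−z²)/2L = -0.3547
  θ3 = atan2(B,A) + arccos(C/0.5220) = 1.2221

θ₁ = 0.5240, θ₂ = 0.3494, θ₃ = 1.2221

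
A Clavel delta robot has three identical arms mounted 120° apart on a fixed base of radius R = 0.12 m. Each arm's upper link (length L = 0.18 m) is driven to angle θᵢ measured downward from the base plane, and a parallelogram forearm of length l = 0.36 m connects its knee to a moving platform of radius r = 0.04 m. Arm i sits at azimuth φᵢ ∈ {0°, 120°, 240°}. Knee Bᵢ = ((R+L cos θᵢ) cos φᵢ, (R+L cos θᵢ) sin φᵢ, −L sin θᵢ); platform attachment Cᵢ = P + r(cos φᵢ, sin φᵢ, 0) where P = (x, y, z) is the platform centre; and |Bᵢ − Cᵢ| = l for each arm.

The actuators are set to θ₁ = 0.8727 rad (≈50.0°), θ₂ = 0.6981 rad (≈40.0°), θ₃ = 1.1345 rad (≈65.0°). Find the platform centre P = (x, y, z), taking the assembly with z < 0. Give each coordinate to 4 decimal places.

φ1=0.0°: virtual centre (0.1957, 0.0000, -0.1379), radius l
φ2=120.0°: virtual centre (-0.1089, 0.1887, -0.1157), radius l
φ3=240.0°: virtual centre (-0.0780, -0.1352, -0.1631), radius l
eliminate P² terms by subtracting sphere 1 from 2 and 3
plane₁₂: -0.6093x+0.3774y+0.0444z = 0.0036
det = 0.3713;  x = 0.0039+-0.0190z,  y = 0.0156+-0.1483z
into |P−centre ₁|² = l²: 1.0224z² + 0.2784z + -0.0735 = 0;  Δ = 0.3783;  z = -0.4370 or 0.1646 → z<0 root = -0.4370
x = 0.0122, y = 0.0804

(0.0122, 0.0804, -0.4370)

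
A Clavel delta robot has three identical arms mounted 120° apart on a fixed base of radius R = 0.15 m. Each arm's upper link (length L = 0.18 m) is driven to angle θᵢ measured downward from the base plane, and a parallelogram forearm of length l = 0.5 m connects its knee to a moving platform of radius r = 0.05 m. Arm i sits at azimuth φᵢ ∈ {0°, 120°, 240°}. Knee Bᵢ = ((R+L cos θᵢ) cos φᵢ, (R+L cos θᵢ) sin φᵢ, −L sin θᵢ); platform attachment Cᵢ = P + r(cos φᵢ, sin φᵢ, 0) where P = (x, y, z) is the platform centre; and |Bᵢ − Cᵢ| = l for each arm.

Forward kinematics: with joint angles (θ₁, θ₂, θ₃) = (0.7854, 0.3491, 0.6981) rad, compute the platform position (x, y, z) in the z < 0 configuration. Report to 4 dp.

(-0.0624, 0.0701, -0.5287)

arm 1 at φ=0.0°: ρ1 = 0.2273;  centre 1 = (0.2273, 0.0000, -0.1273)
centre 2 = (0.2691·cos120.0°, 0.2691·sin120.0°, -0.0616) = (-0.1346, 0.2331, -0.0616)
centre 3 = (0.2379·cos240.0°, 0.2379·sin240.0°, -0.1157) = (-0.1189, -0.2060, -0.1157)
subtract pairs → two planes through P
plane₁₂: -0.7237x+0.4662y+0.1314z = 0.0084
det = 0.6210;  x = -0.0071+0.1046z,  y = 0.0069+-0.1195z
quadratic in z: (1.0252)z²+(0.2039)z+(-0.1788)=0, √Δ=0.8802 → z ∈ {-0.5287, 0.3299}; z = -0.5287 (taking z<0)
x = -0.0624, y = 0.0701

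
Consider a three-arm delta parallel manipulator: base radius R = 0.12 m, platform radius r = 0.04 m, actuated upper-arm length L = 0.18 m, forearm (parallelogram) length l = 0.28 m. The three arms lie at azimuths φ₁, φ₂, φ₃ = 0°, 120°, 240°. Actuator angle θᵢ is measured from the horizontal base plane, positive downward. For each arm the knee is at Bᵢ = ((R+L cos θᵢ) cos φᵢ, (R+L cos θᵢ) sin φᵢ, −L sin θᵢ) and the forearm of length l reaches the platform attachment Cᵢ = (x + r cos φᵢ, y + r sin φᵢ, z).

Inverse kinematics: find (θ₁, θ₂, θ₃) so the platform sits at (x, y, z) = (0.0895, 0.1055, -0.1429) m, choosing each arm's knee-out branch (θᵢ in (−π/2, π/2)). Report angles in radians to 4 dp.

φ1=0.0° → target in arm frame (0.0895, 0.1055)
  e−x'=-0.0095;  (l²−L²−(e−x')²−y'²−z²)/2L = 0.0399
  √(A²+B²)=0.1432;  θ1 = -1.6372+1.2886 ≈ -0.3486
φ2=120.0° → target in arm frame (0.0466, -0.1303)
  A cos θ + B sin θ = C:  0.0334·cos θ + -0.1429·sin θ = 0.0208
  √(A²+B²)=0.1467;  θ2 = -1.3413+1.4284 ≈ 0.0871
rotate P by −φ3: (-0.1361, 0.0248, -0.1429)
  A=0.2161, B=-0.1429, C=(l²−L²−A²−y'²−z²)/(2L)=-0.0604
  θ3 = atan2(B,A) + arccos(C/0.2591) = 1.2218

θ₁ = -0.3486, θ₂ = 0.0871, θ₃ = 1.2218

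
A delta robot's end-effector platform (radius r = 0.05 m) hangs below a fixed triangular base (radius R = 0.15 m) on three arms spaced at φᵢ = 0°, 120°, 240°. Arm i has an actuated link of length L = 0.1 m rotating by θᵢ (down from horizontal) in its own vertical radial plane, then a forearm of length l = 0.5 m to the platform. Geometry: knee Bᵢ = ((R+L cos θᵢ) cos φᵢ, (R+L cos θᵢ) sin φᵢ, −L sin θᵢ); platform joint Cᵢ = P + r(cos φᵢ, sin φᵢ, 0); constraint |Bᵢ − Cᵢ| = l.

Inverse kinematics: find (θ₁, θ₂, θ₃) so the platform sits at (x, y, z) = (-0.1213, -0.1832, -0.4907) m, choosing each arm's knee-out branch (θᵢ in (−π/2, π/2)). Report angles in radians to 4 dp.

rotate P by −φ1: (-0.1213, -0.1832, -0.4907)
  e−x'=0.2213;  (l²−L²−(e−x')²−y'²−z²)/2L = -0.4166
  √(A²+B²)=0.5383;  θ1 = -1.1471+2.4559 ≈ 1.3087
φ2=120.0° → target in arm frame (-0.0980, 0.1966)
  A=0.1980, B=-0.4907, C=(l²−L²−A²−y'²−z²)/(2L)=-0.3933
  θ2 = atan2(B,A) + arccos(C/0.5291) = 1.2215
φ3=240.0° → target in arm frame (0.2193, -0.0134)
  e−x'=-0.1193;  (l²−L²−(e−x')²−y'²−z²)/2L = -0.0760
  θ3 = atan2(B,A) + arccos(C/0.5050) = -0.0874

θ₁ = 1.3087, θ₂ = 1.2215, θ₃ = -0.0874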